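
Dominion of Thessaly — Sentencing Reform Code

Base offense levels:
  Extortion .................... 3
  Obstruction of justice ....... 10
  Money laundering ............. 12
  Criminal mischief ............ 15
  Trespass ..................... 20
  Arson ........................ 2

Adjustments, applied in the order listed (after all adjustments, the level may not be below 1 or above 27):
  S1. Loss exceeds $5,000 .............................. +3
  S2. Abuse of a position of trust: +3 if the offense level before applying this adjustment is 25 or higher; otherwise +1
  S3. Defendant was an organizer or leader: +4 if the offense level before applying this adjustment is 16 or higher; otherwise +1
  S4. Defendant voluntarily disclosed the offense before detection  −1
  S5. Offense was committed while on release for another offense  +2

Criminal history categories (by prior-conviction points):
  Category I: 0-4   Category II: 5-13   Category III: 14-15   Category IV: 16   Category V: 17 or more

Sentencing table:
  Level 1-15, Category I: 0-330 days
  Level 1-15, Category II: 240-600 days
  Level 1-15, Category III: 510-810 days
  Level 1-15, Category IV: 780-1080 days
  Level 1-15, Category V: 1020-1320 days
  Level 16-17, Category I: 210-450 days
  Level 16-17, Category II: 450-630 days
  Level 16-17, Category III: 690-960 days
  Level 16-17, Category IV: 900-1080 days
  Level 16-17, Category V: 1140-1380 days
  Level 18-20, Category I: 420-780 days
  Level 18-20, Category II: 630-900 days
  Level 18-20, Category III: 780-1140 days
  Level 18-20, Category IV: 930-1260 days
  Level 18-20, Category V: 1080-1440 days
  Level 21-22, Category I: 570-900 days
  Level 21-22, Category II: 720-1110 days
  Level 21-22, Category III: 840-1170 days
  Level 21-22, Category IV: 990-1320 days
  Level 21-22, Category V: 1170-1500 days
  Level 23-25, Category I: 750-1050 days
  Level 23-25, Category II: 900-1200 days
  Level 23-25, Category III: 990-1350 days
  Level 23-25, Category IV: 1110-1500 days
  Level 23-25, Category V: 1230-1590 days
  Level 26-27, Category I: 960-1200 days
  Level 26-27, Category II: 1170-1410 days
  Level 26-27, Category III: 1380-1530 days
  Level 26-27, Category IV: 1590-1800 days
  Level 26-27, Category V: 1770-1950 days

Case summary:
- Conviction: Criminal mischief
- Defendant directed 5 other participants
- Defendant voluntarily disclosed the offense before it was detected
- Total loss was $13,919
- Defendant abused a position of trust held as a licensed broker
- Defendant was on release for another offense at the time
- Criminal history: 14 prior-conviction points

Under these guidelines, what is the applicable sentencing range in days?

990-1350 days

Base offense level for criminal mischief: 15.
S1 applies: 15 + 3 = 18.
S2 applies (level before this adjustment is 18 < 25, so +1): 18 + 1 = 19.
S3 applies (level before this adjustment is 19 ≥ 16, so +4): 19 + 4 = 23.
S4 applies: 23 − 1 = 22.
S5 applies: 22 + 2 = 24.
Final offense level: 24.
Criminal history: 14 prior points → Category III (14-15).
Level 24 falls in the 23-25 band.
Grid: Level 23-25 × Category III = 990-1350 days.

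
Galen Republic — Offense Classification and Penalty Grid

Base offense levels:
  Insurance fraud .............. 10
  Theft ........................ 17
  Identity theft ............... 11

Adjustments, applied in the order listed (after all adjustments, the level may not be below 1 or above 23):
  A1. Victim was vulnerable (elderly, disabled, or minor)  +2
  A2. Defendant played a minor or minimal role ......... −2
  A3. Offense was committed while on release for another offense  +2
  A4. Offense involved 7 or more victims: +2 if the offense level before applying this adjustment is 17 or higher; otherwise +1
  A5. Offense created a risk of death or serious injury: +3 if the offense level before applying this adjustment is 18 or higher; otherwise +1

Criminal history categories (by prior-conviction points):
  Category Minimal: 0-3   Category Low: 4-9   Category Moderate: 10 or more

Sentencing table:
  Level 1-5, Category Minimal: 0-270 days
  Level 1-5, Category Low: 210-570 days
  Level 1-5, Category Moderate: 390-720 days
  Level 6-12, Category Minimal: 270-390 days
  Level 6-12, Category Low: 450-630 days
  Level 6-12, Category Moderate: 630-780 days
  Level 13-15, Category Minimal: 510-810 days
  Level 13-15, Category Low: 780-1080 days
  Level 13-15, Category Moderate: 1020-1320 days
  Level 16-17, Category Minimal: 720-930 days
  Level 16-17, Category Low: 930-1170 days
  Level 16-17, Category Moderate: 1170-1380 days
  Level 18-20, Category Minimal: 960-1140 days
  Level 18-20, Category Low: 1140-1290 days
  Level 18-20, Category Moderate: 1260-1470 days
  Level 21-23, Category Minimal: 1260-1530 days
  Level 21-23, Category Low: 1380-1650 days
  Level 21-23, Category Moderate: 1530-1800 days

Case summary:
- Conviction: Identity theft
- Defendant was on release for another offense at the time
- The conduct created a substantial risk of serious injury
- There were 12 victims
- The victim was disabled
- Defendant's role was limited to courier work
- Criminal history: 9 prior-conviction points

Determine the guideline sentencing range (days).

Base offense level for identity theft: 11.
A1 applies: 11 + 2 = 13.
A2 applies: 13 − 2 = 11.
A3 applies: 11 + 2 = 13.
A4 applies (level before this adjustment is 13 < 17, so +1): 13 + 1 = 14.
A5 applies (level before this adjustment is 14 < 18, so +1): 14 + 1 = 15.
Final offense level: 15.
Criminal history: 9 prior points → Category Low (4-9).
Level 15 falls in the 13-15 band.
Grid: Level 13-15 × Category Low = 780-1080 days.

780-1080 days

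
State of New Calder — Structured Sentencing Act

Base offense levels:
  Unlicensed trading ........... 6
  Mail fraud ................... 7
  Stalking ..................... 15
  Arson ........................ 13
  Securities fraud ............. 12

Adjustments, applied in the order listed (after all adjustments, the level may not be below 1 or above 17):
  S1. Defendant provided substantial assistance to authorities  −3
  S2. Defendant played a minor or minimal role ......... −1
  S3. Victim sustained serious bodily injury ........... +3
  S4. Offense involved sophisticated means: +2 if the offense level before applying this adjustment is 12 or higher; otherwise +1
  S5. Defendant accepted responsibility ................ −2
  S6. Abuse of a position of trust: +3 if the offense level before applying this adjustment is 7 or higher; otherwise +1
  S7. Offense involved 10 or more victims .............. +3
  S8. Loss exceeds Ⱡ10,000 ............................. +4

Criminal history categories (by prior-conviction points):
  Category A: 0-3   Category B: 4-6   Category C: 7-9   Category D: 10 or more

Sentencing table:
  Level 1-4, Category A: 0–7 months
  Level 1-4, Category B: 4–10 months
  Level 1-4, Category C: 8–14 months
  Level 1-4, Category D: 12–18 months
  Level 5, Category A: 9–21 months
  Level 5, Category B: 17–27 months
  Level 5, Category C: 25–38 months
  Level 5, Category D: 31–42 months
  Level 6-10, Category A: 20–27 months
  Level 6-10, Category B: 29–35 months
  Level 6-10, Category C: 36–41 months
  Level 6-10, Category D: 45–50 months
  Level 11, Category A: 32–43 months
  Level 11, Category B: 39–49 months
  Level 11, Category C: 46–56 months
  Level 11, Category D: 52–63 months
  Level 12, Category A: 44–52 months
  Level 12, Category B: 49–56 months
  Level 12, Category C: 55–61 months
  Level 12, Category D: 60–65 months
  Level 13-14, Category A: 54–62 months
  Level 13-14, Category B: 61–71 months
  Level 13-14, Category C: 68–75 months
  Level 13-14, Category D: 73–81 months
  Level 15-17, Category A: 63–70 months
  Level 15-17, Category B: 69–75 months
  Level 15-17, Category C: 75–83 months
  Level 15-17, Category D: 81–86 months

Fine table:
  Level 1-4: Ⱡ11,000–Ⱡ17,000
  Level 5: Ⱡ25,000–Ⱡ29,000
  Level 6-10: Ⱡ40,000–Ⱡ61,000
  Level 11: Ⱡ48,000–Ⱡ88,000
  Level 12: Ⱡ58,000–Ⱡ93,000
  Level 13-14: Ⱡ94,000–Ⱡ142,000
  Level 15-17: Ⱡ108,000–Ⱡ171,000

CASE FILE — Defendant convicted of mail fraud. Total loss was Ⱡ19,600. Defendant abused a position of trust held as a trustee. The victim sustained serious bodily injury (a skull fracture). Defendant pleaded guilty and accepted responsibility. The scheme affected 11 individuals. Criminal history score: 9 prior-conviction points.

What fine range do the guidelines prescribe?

Ⱡ108,000–Ⱡ171,000

Base offense level for mail fraud: 7.
S3 applies: 7 + 3 = 10.
S5 applies: 10 − 2 = 8.
S6 applies (level before this adjustment is 8 ≥ 7, so +3): 8 + 3 = 11.
S7 applies: 11 + 3 = 14.
S8 applies: 14 + 4 = 18.
Level 18 exceeds the maximum of 17; capped at 17.
Final offense level: 17.
Level 17 falls in the 15-17 band.
Fine table: Level 15-17 → Ⱡ108,000–Ⱡ171,000.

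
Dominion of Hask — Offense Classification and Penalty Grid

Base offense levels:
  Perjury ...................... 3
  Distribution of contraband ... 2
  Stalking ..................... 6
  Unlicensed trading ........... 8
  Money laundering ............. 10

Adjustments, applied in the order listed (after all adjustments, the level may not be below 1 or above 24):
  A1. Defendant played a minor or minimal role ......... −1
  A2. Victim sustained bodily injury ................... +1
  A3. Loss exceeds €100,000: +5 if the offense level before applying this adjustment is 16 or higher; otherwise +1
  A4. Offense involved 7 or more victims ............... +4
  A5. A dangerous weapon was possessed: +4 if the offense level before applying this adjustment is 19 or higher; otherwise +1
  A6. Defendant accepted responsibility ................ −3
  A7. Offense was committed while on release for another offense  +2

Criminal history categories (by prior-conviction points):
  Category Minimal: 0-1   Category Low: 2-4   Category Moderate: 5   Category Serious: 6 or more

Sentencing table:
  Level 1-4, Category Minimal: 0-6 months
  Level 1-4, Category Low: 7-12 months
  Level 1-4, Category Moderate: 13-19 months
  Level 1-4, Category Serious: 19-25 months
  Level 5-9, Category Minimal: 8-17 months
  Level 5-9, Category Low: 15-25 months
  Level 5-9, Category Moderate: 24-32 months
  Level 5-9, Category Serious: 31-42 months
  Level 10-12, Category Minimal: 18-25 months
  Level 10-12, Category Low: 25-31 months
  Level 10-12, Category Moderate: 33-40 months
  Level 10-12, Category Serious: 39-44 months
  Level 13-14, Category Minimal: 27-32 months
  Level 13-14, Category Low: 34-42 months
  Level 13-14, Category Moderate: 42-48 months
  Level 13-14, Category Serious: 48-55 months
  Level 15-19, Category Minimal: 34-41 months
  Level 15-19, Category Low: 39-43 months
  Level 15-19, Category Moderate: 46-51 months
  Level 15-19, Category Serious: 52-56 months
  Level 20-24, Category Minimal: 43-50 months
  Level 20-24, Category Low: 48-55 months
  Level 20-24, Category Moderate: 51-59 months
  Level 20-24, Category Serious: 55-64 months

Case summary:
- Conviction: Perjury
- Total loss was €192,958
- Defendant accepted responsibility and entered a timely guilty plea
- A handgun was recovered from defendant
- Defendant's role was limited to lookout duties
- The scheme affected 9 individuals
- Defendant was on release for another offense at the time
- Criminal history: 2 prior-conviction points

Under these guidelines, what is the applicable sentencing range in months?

15-25 months

Base offense level for perjury: 3.
A1 applies: 3 − 1 = 2.
A3 applies (level before this adjustment is 2 < 16, so +1): 2 + 1 = 3.
A4 applies: 3 + 4 = 7.
A5 applies (level before this adjustment is 7 < 19, so +1): 7 + 1 = 8.
A6 applies: 8 − 3 = 5.
A7 applies: 5 + 2 = 7.
Final offense level: 7.
Criminal history: 2 prior points → Category Low (2-4).
Level 7 falls in the 5-9 band.
Grid: Level 5-9 × Category Low = 15-25 months.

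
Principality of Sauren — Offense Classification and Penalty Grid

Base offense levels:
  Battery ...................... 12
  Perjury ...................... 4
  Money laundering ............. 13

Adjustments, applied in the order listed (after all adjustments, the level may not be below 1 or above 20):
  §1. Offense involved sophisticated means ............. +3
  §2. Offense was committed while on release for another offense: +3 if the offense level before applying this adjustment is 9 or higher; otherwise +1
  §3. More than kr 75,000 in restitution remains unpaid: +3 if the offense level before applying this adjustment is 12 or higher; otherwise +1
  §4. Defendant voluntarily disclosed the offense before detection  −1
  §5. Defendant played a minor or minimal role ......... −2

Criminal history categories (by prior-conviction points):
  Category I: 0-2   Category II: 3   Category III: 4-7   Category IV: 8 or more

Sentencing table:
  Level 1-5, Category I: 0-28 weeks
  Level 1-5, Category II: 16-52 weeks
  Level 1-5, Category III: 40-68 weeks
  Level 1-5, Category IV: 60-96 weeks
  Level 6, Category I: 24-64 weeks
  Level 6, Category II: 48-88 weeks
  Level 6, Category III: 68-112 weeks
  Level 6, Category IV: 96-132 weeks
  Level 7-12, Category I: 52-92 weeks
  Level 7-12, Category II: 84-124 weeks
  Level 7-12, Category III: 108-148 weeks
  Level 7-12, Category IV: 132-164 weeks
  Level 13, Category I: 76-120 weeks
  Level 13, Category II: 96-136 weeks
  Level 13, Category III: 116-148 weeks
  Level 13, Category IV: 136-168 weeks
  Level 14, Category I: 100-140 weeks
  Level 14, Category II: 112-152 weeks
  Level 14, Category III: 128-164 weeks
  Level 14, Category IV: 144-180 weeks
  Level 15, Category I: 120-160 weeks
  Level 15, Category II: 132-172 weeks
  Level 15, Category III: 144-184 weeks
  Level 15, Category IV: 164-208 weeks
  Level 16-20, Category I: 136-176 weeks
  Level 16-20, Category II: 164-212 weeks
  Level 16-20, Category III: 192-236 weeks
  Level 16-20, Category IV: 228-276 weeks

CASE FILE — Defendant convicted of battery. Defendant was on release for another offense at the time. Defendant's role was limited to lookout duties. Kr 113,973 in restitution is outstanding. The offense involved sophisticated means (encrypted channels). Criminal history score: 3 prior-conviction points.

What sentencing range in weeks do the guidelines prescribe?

164-212 weeks

Base offense level for battery: 12.
§1 applies: 12 + 3 = 15.
§2 applies (level before this adjustment is 15 ≥ 9, so +3): 15 + 3 = 18.
§3 applies (level before this adjustment is 18 ≥ 12, so +3): 18 + 3 = 21.
§5 applies: 21 − 2 = 19.
Final offense level: 19.
Criminal history: 3 prior points → Category II (3).
Level 19 falls in the 16-20 band.
Grid: Level 16-20 × Category II = 164-212 weeks.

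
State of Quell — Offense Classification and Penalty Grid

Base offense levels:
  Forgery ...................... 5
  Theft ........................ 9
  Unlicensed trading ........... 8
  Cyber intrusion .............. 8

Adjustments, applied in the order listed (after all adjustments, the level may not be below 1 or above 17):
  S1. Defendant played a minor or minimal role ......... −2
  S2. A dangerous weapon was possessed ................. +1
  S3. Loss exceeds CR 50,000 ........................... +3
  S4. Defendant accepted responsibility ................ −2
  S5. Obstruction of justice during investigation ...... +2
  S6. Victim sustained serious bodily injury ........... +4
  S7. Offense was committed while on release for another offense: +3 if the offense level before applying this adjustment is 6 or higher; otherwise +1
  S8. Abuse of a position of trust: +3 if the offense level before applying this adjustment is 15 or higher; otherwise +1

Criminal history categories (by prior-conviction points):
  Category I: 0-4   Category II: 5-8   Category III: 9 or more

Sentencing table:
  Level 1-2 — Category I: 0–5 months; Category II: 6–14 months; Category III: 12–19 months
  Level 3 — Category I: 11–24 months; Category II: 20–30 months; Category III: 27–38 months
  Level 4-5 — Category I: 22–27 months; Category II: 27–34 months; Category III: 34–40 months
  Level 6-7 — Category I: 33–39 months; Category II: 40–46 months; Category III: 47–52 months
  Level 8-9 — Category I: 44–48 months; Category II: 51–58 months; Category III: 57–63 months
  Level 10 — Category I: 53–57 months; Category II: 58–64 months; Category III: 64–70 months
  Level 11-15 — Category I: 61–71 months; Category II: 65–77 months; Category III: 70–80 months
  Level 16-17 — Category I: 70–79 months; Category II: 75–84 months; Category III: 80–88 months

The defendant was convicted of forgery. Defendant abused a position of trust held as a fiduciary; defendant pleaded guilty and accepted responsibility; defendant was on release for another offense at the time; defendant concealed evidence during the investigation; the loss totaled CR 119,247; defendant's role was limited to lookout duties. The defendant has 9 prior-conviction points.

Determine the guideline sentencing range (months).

64-70 months

Base offense level for forgery: 5.
S1 applies: 5 − 2 = 3.
S3 applies: 3 + 3 = 6.
S4 applies: 6 − 2 = 4.
S5 applies: 4 + 2 = 6.
S6 does not apply.
S7 applies (level before this adjustment is 6 ≥ 6, so +3): 6 + 3 = 9.
S8 applies (level before this adjustment is 9 < 15, so +1): 9 + 1 = 10.
Final offense level: 10.
Criminal history: 9 prior points → Category III (9+).
Level 10 falls in the 10 band.
Grid: Level 10 × Category III = 64-70 months.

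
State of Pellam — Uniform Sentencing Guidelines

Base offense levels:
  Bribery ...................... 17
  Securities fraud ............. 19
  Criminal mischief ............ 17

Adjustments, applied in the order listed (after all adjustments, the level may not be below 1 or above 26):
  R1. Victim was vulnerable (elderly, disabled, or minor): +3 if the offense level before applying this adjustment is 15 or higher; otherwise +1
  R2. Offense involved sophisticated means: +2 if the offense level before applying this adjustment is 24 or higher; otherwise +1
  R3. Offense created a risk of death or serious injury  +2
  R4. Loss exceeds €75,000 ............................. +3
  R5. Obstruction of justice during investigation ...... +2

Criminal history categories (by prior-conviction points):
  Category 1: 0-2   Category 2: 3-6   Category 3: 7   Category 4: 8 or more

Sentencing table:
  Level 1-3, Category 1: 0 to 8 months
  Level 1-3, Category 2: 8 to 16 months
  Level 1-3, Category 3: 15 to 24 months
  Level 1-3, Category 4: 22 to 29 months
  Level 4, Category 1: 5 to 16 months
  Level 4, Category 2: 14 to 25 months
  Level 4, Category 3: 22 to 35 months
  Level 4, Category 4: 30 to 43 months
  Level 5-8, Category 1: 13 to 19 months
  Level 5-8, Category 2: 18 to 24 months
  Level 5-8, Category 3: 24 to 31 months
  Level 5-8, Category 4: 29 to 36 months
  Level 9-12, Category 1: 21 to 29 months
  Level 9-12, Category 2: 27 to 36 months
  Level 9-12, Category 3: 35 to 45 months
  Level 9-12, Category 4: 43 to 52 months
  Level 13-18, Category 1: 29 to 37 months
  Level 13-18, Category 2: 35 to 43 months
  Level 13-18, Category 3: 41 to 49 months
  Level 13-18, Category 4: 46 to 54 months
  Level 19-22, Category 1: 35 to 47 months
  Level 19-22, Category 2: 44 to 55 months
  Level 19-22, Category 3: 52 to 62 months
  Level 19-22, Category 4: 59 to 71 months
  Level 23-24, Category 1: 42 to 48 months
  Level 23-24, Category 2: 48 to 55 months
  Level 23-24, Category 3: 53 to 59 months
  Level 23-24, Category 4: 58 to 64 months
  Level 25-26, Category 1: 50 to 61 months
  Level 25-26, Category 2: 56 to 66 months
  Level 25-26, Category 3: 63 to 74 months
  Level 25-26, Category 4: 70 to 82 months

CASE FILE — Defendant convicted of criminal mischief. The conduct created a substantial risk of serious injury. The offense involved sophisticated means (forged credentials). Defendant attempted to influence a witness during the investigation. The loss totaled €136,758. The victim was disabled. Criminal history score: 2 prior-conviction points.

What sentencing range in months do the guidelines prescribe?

50-61 months

Base offense level for criminal mischief: 17.
R1 applies (level before this adjustment is 17 ≥ 15, so +3): 17 + 3 = 20.
R2 applies (level before this adjustment is 20 < 24, so +1): 20 + 1 = 21.
R3 applies: 21 + 2 = 23.
R4 applies: 23 + 3 = 26.
R5 applies: 26 + 2 = 28.
Level 28 exceeds the maximum of 26; capped at 26.
Final offense level: 26.
Criminal history: 2 prior points → Category 1 (0-2).
Level 26 falls in the 25-26 band.
Grid: Level 25-26 × Category 1 = 50-61 months.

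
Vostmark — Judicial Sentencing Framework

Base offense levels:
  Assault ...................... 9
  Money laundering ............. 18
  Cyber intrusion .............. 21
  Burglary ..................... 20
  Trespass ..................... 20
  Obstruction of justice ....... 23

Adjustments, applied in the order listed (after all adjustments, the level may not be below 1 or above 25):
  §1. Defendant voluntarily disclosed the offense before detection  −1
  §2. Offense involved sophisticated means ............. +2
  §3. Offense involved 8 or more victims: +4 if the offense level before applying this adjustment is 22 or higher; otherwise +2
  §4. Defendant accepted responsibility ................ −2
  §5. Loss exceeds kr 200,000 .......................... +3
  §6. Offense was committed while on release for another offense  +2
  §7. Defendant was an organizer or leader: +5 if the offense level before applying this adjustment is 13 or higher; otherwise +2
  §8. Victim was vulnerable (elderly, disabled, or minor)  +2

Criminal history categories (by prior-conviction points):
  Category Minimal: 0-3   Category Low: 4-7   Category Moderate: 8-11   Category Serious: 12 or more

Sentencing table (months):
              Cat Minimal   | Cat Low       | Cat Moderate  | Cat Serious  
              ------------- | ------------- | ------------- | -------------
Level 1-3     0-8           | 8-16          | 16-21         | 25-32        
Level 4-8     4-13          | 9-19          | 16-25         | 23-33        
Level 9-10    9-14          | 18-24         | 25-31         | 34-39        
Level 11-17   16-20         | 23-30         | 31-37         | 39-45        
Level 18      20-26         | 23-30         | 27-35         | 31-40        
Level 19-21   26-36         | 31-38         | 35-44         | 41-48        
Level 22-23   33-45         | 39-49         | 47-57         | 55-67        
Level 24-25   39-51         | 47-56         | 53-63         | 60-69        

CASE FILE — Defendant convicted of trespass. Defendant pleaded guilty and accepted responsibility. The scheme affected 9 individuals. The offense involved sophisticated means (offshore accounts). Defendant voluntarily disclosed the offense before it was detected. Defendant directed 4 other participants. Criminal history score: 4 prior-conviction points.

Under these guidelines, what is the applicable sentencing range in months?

Base offense level for trespass: 20.
§1 applies: 20 − 1 = 19.
§2 applies: 19 + 2 = 21.
§3 applies (level before this adjustment is 21 < 22, so +2): 21 + 2 = 23.
§4 applies: 23 − 2 = 21.
§7 applies (level before this adjustment is 21 ≥ 13, so +5): 21 + 5 = 26.
§8 does not apply.
Level 26 exceeds the maximum of 25; capped at 25.
Final offense level: 25.
Criminal history: 4 prior points → Category Low (4-7).
Level 25 falls in the 24-25 band.
Grid: Level 24-25 × Category Low = 47-56 months.

47-56 months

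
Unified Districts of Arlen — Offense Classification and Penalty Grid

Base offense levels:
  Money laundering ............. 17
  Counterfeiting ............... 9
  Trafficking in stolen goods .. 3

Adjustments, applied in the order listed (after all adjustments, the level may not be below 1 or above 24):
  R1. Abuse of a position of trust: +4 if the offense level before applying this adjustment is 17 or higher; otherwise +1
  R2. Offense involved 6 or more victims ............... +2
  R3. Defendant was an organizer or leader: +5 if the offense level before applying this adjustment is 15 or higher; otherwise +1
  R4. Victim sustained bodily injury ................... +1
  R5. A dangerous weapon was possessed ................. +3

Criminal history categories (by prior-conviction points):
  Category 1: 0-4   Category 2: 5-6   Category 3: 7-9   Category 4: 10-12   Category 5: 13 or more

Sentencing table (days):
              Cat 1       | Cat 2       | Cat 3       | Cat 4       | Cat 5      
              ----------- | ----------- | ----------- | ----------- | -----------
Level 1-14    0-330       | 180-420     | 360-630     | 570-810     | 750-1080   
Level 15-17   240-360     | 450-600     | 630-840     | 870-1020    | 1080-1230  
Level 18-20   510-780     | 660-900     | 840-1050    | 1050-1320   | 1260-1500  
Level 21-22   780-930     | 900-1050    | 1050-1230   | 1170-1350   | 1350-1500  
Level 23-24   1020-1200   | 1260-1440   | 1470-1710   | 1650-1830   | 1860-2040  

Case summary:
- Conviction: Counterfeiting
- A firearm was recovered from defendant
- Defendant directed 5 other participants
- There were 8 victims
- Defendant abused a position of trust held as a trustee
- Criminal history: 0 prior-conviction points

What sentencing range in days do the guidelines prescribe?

240-360 days

Base offense level for counterfeiting: 9.
R1 applies (level before this adjustment is 9 < 17, so +1): 9 + 1 = 10.
R2 applies: 10 + 2 = 12.
R3 applies (level before this adjustment is 12 < 15, so +1): 12 + 1 = 13.
R4 does not apply.
R5 applies: 13 + 3 = 16.
Final offense level: 16.
Criminal history: 0 prior points → Category 1 (0-4).
Level 16 falls in the 15-17 band.
Grid: Level 15-17 × Category 1 = 240-360 days.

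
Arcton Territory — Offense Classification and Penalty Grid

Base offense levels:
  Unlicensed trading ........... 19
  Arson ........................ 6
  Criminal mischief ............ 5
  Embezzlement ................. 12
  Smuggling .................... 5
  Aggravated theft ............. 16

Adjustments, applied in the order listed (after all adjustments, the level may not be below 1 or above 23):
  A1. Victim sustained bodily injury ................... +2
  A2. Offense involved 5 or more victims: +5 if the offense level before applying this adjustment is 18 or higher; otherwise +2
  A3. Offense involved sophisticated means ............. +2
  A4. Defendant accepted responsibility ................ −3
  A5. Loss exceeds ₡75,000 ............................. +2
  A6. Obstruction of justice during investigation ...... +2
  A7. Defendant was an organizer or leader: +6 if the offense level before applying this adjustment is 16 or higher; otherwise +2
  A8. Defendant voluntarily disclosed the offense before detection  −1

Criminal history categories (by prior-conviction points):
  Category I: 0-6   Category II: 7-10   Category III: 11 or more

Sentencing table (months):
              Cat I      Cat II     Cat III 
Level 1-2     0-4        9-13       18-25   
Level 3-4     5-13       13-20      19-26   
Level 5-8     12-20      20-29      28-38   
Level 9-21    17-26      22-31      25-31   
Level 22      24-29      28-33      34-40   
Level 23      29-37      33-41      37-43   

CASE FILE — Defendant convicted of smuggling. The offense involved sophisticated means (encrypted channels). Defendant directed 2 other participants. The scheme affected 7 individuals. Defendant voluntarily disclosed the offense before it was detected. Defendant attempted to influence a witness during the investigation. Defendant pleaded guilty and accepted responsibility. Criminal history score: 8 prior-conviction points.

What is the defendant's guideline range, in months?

Base offense level for smuggling: 5.
A2 applies (level before this adjustment is 5 < 18, so +2): 5 + 2 = 7.
A3 applies: 7 + 2 = 9.
A4 applies: 9 − 3 = 6.
A6 applies: 6 + 2 = 8.
A7 applies (level before this adjustment is 8 < 16, so +2): 8 + 2 = 10.
A8 applies: 10 − 1 = 9.
Final offense level: 9.
Criminal history: 8 prior points → Category II (7-10).
Level 9 falls in the 9-21 band.
Grid: Level 9-21 × Category II = 22-31 months.

22-31 months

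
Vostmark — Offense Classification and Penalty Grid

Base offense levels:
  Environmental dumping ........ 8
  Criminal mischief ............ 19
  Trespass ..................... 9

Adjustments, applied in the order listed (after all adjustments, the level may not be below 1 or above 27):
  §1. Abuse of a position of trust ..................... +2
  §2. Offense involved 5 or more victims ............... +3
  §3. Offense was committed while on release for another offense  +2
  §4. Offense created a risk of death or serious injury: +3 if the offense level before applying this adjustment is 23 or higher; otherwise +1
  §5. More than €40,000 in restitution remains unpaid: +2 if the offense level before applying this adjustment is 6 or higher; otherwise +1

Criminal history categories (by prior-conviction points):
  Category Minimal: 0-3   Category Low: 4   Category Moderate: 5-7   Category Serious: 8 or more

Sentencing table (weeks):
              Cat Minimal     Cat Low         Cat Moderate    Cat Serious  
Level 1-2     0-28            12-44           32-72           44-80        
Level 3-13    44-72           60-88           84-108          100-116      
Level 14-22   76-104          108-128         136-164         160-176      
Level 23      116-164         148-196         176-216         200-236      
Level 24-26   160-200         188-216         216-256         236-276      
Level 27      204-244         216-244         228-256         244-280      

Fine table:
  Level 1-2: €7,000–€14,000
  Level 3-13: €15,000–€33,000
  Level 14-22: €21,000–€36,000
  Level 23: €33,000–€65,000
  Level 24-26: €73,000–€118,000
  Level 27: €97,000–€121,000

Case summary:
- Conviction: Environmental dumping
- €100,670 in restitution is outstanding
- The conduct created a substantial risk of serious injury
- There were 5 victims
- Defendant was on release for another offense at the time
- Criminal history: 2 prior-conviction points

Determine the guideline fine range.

€21,000–€36,000

Base offense level for environmental dumping: 8.
§2 applies: 8 + 3 = 11.
§3 applies: 11 + 2 = 13.
§4 applies (level before this adjustment is 13 < 23, so +1): 13 + 1 = 14.
§5 applies (level before this adjustment is 14 ≥ 6, so +2): 14 + 2 = 16.
Final offense level: 16.
Level 16 falls in the 14-22 band.
Fine table: Level 14-22 → €21,000–€36,000.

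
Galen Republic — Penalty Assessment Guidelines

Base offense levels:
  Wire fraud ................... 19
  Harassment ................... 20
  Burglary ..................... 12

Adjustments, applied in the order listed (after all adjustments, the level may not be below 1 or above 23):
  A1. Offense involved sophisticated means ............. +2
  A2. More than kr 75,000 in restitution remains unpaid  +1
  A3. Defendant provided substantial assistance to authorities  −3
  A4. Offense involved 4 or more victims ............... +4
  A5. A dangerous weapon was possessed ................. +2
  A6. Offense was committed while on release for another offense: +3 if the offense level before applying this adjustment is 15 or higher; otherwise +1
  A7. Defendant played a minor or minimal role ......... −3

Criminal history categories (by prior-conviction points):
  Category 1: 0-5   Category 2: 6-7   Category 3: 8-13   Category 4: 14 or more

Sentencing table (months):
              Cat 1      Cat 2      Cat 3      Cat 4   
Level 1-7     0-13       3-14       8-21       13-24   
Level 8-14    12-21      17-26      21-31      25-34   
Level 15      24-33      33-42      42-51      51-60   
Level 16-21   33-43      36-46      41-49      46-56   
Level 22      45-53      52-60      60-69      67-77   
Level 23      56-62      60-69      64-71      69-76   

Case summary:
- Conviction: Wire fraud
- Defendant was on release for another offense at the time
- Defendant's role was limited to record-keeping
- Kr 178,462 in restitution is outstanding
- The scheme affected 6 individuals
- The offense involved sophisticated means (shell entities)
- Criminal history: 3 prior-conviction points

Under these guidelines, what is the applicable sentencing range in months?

Base offense level for wire fraud: 19.
A1 applies: 19 + 2 = 21.
A2 applies: 21 + 1 = 22.
A4 applies: 22 + 4 = 26.
A5 does not apply.
A6 applies (level before this adjustment is 26 ≥ 15, so +3): 26 + 3 = 29.
A7 applies: 29 − 3 = 26.
Level 26 exceeds the maximum of 23; capped at 23.
Final offense level: 23.
Criminal history: 3 prior points → Category 1 (0-5).
Level 23 falls in the 23 band.
Grid: Level 23 × Category 1 = 56-62 months.

56-62 months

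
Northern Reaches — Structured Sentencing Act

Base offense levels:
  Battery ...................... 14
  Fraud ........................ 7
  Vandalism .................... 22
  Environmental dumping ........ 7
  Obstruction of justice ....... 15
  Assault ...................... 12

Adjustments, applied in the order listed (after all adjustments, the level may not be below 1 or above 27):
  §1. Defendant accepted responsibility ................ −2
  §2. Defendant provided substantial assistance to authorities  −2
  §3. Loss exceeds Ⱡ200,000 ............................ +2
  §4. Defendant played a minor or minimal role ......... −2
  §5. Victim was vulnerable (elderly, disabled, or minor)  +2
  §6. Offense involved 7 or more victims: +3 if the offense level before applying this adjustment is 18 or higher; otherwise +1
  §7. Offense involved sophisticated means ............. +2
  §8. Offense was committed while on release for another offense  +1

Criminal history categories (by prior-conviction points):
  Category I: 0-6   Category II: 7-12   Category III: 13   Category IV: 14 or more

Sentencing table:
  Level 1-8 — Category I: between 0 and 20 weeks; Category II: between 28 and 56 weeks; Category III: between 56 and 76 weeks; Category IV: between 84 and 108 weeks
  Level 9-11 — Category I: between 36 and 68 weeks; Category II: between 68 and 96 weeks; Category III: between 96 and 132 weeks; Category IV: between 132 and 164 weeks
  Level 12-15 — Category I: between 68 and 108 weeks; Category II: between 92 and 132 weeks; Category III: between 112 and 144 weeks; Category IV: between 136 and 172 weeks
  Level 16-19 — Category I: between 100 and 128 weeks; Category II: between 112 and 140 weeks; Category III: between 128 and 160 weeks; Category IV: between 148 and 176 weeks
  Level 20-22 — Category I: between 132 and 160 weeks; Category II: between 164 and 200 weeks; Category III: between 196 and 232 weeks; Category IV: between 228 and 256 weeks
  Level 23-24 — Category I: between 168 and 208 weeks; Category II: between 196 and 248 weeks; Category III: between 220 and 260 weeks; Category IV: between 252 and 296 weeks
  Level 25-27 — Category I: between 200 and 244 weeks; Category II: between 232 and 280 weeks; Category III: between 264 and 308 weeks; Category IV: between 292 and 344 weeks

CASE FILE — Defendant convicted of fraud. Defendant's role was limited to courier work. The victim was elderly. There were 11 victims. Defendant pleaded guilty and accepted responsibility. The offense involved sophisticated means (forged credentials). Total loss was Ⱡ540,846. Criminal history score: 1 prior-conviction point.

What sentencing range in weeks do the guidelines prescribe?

Base offense level for fraud: 7.
§1 applies: 7 − 2 = 5.
§2 does not apply.
§3 applies: 5 + 2 = 7.
§4 applies: 7 − 2 = 5.
§5 applies: 5 + 2 = 7.
§6 applies (level before this adjustment is 7 < 18, so +1): 7 + 1 = 8.
§7 applies: 8 + 2 = 10.
Final offense level: 10.
Criminal history: 1 prior point → Category I (0-6).
Level 10 falls in the 9-11 band.
Grid: Level 9-11 × Category I = 36-68 weeks.

36-68 weeks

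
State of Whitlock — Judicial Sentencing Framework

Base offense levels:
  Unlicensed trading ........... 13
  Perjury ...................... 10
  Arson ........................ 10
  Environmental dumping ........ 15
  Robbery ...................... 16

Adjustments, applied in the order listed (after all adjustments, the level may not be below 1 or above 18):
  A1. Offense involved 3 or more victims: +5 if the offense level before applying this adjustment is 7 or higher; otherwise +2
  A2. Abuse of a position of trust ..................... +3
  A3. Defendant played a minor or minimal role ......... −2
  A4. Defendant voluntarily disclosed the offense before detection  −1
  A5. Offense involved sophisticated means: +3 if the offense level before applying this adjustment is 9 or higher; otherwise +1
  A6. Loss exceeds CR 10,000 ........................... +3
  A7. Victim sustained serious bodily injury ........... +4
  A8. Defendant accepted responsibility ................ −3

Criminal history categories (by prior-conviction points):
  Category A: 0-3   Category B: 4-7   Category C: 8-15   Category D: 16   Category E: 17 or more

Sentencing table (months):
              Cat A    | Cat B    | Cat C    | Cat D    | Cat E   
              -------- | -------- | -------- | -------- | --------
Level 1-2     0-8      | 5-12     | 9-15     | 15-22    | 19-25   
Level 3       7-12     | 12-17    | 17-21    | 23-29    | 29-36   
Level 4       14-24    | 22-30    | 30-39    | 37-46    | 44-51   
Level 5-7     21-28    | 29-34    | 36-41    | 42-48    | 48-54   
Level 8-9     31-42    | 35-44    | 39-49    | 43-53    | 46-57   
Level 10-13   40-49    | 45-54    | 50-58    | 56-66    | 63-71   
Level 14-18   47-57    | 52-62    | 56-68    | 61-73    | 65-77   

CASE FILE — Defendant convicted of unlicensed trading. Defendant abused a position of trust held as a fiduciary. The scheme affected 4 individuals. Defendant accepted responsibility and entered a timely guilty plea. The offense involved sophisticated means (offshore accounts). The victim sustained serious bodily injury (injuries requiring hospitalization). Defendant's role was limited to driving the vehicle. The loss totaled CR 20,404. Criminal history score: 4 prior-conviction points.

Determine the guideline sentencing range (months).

52-62 months

Base offense level for unlicensed trading: 13.
A1 applies (level before this adjustment is 13 ≥ 7, so +5): 13 + 5 = 18.
A2 applies: 18 + 3 = 21.
A3 applies: 21 − 2 = 19.
A4 does not apply.
A5 applies (level before this adjustment is 19 ≥ 9, so +3): 19 + 3 = 22.
A6 applies: 22 + 3 = 25.
A7 applies: 25 + 4 = 29.
A8 applies: 29 − 3 = 26.
Level 26 exceeds the maximum of 18; capped at 18.
Final offense level: 18.
Criminal history: 4 prior points → Category B (4-7).
Level 18 falls in the 14-18 band.
Grid: Level 14-18 × Category B = 52-62 months.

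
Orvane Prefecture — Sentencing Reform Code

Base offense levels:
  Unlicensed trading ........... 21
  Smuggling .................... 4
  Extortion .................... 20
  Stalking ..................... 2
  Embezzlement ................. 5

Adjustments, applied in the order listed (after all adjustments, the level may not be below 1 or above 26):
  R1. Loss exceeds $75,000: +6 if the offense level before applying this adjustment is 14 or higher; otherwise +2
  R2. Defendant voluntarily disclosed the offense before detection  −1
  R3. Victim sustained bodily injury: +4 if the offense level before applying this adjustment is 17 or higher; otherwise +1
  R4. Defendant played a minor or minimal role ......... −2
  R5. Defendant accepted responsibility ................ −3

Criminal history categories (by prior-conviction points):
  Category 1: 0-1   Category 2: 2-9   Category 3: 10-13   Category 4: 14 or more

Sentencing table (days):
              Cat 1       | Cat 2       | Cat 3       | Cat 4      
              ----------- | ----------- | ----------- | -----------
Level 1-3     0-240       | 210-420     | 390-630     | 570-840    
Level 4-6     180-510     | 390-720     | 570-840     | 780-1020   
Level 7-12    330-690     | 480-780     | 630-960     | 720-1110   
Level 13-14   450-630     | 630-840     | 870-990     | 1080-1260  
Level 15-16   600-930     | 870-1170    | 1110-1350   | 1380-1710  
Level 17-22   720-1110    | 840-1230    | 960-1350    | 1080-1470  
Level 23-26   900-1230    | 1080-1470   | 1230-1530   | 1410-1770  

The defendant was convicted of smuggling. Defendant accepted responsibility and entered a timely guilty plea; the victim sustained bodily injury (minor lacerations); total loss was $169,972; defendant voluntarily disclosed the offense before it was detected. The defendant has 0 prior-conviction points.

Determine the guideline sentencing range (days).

0-240 days

Base offense level for smuggling: 4.
R1 applies (level before this adjustment is 4 < 14, so +2): 4 + 2 = 6.
R2 applies: 6 − 1 = 5.
R3 applies (level before this adjustment is 5 < 17, so +1): 5 + 1 = 6.
R4 does not apply.
R5 applies: 6 − 3 = 3.
Final offense level: 3.
Criminal history: 0 prior points → Category 1 (0-1).
Level 3 falls in the 1-3 band.
Grid: Level 1-3 × Category 1 = 0-240 days.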